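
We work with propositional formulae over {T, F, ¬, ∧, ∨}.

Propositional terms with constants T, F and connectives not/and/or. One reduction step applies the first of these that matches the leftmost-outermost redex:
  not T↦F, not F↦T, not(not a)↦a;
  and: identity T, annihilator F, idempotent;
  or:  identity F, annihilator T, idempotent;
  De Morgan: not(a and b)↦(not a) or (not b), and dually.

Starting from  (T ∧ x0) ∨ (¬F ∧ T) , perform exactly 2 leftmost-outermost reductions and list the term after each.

Answer: after 2 steps: x0 ∨ ¬F

Working:
  start: (T ∧ x0) ∨ (¬F ∧ T)
  [1] x0 ∨ (¬F ∧ T)
  [2] x0 ∨ ¬F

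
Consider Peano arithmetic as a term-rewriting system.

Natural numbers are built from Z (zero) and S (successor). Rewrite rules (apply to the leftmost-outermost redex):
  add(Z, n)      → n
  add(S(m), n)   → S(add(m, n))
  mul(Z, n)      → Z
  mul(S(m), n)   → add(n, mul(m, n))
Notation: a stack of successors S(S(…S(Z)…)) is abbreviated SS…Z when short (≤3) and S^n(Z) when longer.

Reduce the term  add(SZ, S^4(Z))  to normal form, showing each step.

  start: add(SZ, S^4(Z))
  [1] S(add(Z, S^4(Z)))
  [2] S^5(Z)

Answer: normal form = S^5(Z)  (in 2 steps)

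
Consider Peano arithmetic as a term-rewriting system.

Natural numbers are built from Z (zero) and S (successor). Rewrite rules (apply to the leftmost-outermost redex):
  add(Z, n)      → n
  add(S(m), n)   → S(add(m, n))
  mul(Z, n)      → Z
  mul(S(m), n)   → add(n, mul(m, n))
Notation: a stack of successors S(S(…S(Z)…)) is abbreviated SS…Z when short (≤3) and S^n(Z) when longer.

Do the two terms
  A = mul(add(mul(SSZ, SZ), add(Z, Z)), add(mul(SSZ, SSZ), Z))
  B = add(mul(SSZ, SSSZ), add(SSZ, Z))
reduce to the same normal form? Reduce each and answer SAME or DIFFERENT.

Term A:
  start: mul(add(mul(SSZ, SZ), add(Z, Z)), add(mul(SSZ, SSZ), Z))
  step 1: mul(add(add(SZ, mul(SZ, SZ)), add(Z, Z)), add(mul(SSZ, SSZ), Z))
  step 2: mul(add(S(add(Z, mul(SZ, SZ))), add(Z, Z)), add(mul(SSZ, SSZ), Z))
  step 3: mul(S(add(add(Z, mul(SZ, SZ)), add(Z, Z))), add(mul(SSZ, SSZ), Z))
  step 4: add(add(mul(SSZ, SSZ), Z), mul(add(add(Z, mul(SZ, SZ)), add(Z, Z)), add(mul(SSZ, SSZ), Z)))
  step 5: add(add(add(SSZ, mul(SZ, SSZ)), Z), mul(add(add(Z, mul(SZ, SZ)), add(Z, Z)), add(mul(SSZ, SSZ), Z)))
  step 6: add(add(S(add(SZ, mul(SZ, SSZ))), Z), mul(add(add(Z, mul(SZ, SZ)), add(Z, Z)), add(mul(SSZ, SSZ), Z)))
  step 7: add(S(add(add(SZ, mul(SZ, SSZ)), Z)), mul(add(add(Z, mul(SZ, SZ)), add(Z, Z)), add(mul(SSZ, SSZ), Z)))
  step 8: S(add(add(add(SZ, mul(SZ, SSZ)), Z), mul(add(add(Z, mul(SZ, SZ)), add(Z, Z)), add(mul(SSZ, SSZ), Z))))
  step 9: S(add(add(S(add(Z, mul(SZ, SSZ))), Z), mul(add(add(Z, mul(SZ, SZ)), add(Z, Z)), add(mul(SSZ, SSZ), Z))))
  step 10: S(add(S(add(add(Z, mul(SZ, SSZ)), Z)), mul(add(add(Z, mul(SZ, SZ)), add(Z, Z)), add(mul(SSZ, SSZ), Z))))
  step 11: S(S(add(add(add(Z, mul(SZ, SSZ)), Z), mul(add(add(Z, mul(SZ, SZ)), add(Z, Z)), add(mul(SSZ, SSZ), Z)))))
  step 12: S(S(add(add(mul(SZ, SSZ), Z), mul(add(add(Z, mul(SZ, SZ)), add(Z, Z)), add(mul(SSZ, SSZ), Z)))))
  step 13: S(S(add(add(add(SSZ, mul(Z, SSZ)), Z), mul(add(add(Z, mul(SZ, SZ)), add(Z, Z)), add(mul(SSZ, SSZ), Z)))))
  step 14: S(S(add(add(S(add(SZ, mul(Z, SSZ))), Z), mul(add(add(Z, mul(SZ, SZ)), add(Z, Z)), add(mul(SSZ, SSZ), Z)))))
  step 15: S(S(add(S(add(add(SZ, mul(Z, SSZ)), Z)), mul(add(add(Z, mul(SZ, SZ)), add(Z, Z)), add(mul(SSZ, SSZ), Z)))))
  step 16: S(S(S(add(add(add(SZ, mul(Z, SSZ)), Z), mul(add(add(Z, mul(SZ, SZ)), add(Z, Z)), add(mul(SSZ, SSZ), Z))))))
  step 17: S(S(S(add(add(S(add(Z, mul(Z, SSZ))), Z), mul(add(add(Z, mul(SZ, SZ)), add(Z, Z)), add(mul(SSZ, SSZ), Z))))))
  step 18: S(S(S(add(S(add(add(Z, mul(Z, SSZ)), Z)), mul(add(add(Z, mul(SZ, SZ)), add(Z, Z)), add(mul(SSZ, SSZ), Z))))))
  step 19: S(S(S(S(add(add(add(Z, mul(Z, SSZ)), Z), mul(add(add(Z, mul(SZ, SZ)), add(Z, Z)), add(mul(SSZ, SSZ), Z)))))))
  step 20: S(S(S(S(add(add(mul(Z, SSZ), Z), mul(add(add(Z, mul(SZ, SZ)), add(Z, Z)), add(mul(SSZ, SSZ), Z)))))))
  step 21: S(S(S(S(add(add(Z, Z), mul(add(add(Z, mul(SZ, SZ)), add(Z, Z)), add(mul(SSZ, SSZ), Z)))))))
  step 22: S(S(S(S(add(Z, mul(add(add(Z, mul(SZ, SZ)), add(Z, Z)), add(mul(SSZ, SSZ), Z)))))))
  step 23: S(S(S(S(mul(add(add(Z, mul(SZ, SZ)), add(Z, Z)), add(mul(SSZ, SSZ), Z))))))
  step 24: S(S(S(S(mul(add(mul(SZ, SZ), add(Z, Z)), add(mul(SSZ, SSZ), Z))))))
  step 25: S(S(S(S(mul(add(add(SZ, mul(Z, SZ)), add(Z, Z)), add(mul(SSZ, SSZ), Z))))))
  step 26: S(S(S(S(mul(add(S(add(Z, mul(Z, SZ))), add(Z, Z)), add(mul(SSZ, SSZ), Z))))))
  step 27: S(S(S(S(mul(S(add(add(Z, mul(Z, SZ)), add(Z, Z))), add(mul(SSZ, SSZ), Z))))))
  step 28: S(S(S(S(add(add(mul(SSZ, SSZ), Z), mul(add(add(Z, mul(Z, SZ)), add(Z, Z)), add(mul(SSZ, SSZ), Z)))))))
  step 29: S(S(S(S(add(add(add(SSZ, mul(SZ, SSZ)), Z), mul(add(add(Z, mul(Z, SZ)), add(Z, Z)), add(mul(SSZ, SSZ), Z)))))))
  step 30: S(S(S(S(add(add(S(add(SZ, mul(SZ, SSZ))), Z), mul(add(add(Z, mul(Z, SZ)), add(Z, Z)), add(mul(SSZ, SSZ), Z)))))))
  step 31: S(S(S(S(add(S(add(add(SZ, mul(SZ, SSZ)), Z)), mul(add(add(Z, mul(Z, SZ)), add(Z, Z)), add(mul(SSZ, SSZ), Z)))))))
  step 32: S(S(S(S(S(add(add(add(SZ, mul(SZ, SSZ)), Z), mul(add(add(Z, mul(Z, SZ)), add(Z, Z)), add(mul(SSZ, SSZ), Z))))))))
  step 33: S(S(S(S(S(add(add(S(add(Z, mul(SZ, SSZ))), Z), mul(add(add(Z, mul(Z, SZ)), add(Z, Z)), add(mul(SSZ, SSZ), Z))))))))
  step 34: S(S(S(S(S(add(S(add(add(Z, mul(SZ, SSZ)), Z)), mul(add(add(Z, mul(Z, SZ)), add(Z, Z)), add(mul(SSZ, SSZ), Z))))))))
  step 35: S(S(S(S(S(S(add(add(add(Z, mul(SZ, SSZ)), Z), mul(add(add(Z, mul(Z, SZ)), add(Z, Z)), add(mul(SSZ, SSZ), Z)))))))))
  step 36: S(S(S(S(S(S(add(add(mul(SZ, SSZ), Z), mul(add(add(Z, mul(Z, SZ)), add(Z, Z)), add(mul(SSZ, SSZ), Z)))))))))
  step 37: S(S(S(S(S(S(add(add(add(SSZ, mul(Z, SSZ)), Z), mul(add(add(Z, mul(Z, SZ)), add(Z, Z)), add(mul(SSZ, SSZ), Z)))))))))
  step 38: S(S(S(S(S(S(add(add(S(add(SZ, mul(Z, SSZ))), Z), mul(add(add(Z, mul(Z, SZ)), add(Z, Z)), add(mul(SSZ, SSZ), Z)))))))))
  step 39: S(S(S(S(S(S(add(S(add(add(SZ, mul(Z, SSZ)), Z)), mul(add(add(Z, mul(Z, SZ)), add(Z, Z)), add(mul(SSZ, SSZ), Z)))))))))
  step 40: S(S(S(S(S(S(S(add(add(add(SZ, mul(Z, SSZ)), Z), mul(add(add(Z, mul(Z, SZ)), add(Z, Z)), add(mul(SSZ, SSZ), Z))))))))))
  step 41: S(S(S(S(S(S(S(add(add(S(add(Z, mul(Z, SSZ))), Z), mul(add(add(Z, mul(Z, SZ)), add(Z, Z)), add(mul(SSZ, SSZ), Z))))))))))
  step 42: S(S(S(S(S(S(S(add(S(add(add(Z, mul(Z, SSZ)), Z)), mul(add(add(Z, mul(Z, SZ)), add(Z, Z)), add(mul(SSZ, SSZ), Z))))))))))
  step 43: S(S(S(S(S(S(S(S(add(add(add(Z, mul(Z, SSZ)), Z), mul(add(add(Z, mul(Z, SZ)), add(Z, Z)), add(mul(SSZ, SSZ), Z)))))))))))
  step 44: S(S(S(S(S(S(S(S(add(add(mul(Z, SSZ), Z), mul(add(add(Z, mul(Z, SZ)), add(Z, Z)), add(mul(SSZ, SSZ), Z)))))))))))
  step 45: S(S(S(S(S(S(S(S(add(add(Z, Z), mul(add(add(Z, mul(Z, SZ)), add(Z, Z)), add(mul(SSZ, SSZ), Z)))))))))))
  step 46: S(S(S(S(S(S(S(S(add(Z, mul(add(add(Z, mul(Z, SZ)), add(Z, Z)), add(mul(SSZ, SSZ), Z)))))))))))
  step 47: S(S(S(S(S(S(S(S(mul(add(add(Z, mul(Z, SZ)), add(Z, Z)), add(mul(SSZ, SSZ), Z))))))))))
  step 48: S(S(S(S(S(S(S(S(mul(add(mul(Z, SZ), add(Z, Z)), add(mul(SSZ, SSZ), Z))))))))))
  step 49: S(S(S(S(S(S(S(S(mul(add(Z, add(Z, Z)), add(mul(SSZ, SSZ), Z))))))))))
  step 50: S(S(S(S(S(S(S(S(mul(add(Z, Z), add(mul(SSZ, SSZ), Z))))))))))
  step 51: S(S(S(S(S(S(S(S(mul(Z, add(mul(SSZ, SSZ), Z))))))))))
  step 52: S^8(Z)

Term B:
  start: add(mul(SSZ, SSSZ), add(SSZ, Z))
  step 1: add(add(SSSZ, mul(SZ, SSSZ)), add(SSZ, Z))
  step 2: add(S(add(SSZ, mul(SZ, SSSZ))), add(SSZ, Z))
  step 3: S(add(add(SSZ, mul(SZ, SSSZ)), add(SSZ, Z)))
  step 4: S(add(S(add(SZ, mul(SZ, SSSZ))), add(SSZ, Z)))
  step 5: S(S(add(add(SZ, mul(SZ, SSSZ)), add(SSZ, Z))))
  step 6: S(S(add(S(add(Z, mul(SZ, SSSZ))), add(SSZ, Z))))
  step 7: S(S(S(add(add(Z, mul(SZ, SSSZ)), add(SSZ, Z)))))
  step 8: S(S(S(add(mul(SZ, SSSZ), add(SSZ, Z)))))
  step 9: S(S(S(add(add(SSSZ, mul(Z, SSSZ)), add(SSZ, Z)))))
  step 10: S(S(S(add(S(add(SSZ, mul(Z, SSSZ))), add(SSZ, Z)))))
  step 11: S(S(S(S(add(add(SSZ, mul(Z, SSSZ)), add(SSZ, Z))))))
  step 12: S(S(S(S(add(S(add(SZ, mul(Z, SSSZ))), add(SSZ, Z))))))
  step 13: S(S(S(S(S(add(add(SZ, mul(Z, SSSZ)), add(SSZ, Z)))))))
  step 14: S(S(S(S(S(add(S(add(Z, mul(Z, SSSZ))), add(SSZ, Z)))))))
  step 15: S(S(S(S(S(S(add(add(Z, mul(Z, SSSZ)), add(SSZ, Z))))))))
  step 16: S(S(S(S(S(S(add(mul(Z, SSSZ), add(SSZ, Z))))))))
  step 17: S(S(S(S(S(S(add(Z, add(SSZ, Z))))))))
  step 18: S(S(S(S(S(S(add(SSZ, Z)))))))
  step 19: S(S(S(S(S(S(S(add(SZ, Z))))))))
  step 20: S(S(S(S(S(S(S(S(add(Z, Z)))))))))
  step 21: S^8(Z)

Answer: SAME — A ⇓ S^8(Z), B ⇓ S^8(Z)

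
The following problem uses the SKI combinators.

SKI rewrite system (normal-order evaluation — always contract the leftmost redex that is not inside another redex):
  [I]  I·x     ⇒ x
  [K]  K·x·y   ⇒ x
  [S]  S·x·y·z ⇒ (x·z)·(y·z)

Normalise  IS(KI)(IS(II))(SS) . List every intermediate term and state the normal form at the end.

  start: IS(KI)(IS(II))(SS)
  [1] S(KI)(IS(II))(SS)
  [2] KI(SS)(IS(II)(SS))
  [3] I(IS(II)(SS))
  [4] IS(II)(SS)
  [5] S(II)(SS)
  [6] SI(SS)

Answer: normal form = SI(SS)  (in 6 steps)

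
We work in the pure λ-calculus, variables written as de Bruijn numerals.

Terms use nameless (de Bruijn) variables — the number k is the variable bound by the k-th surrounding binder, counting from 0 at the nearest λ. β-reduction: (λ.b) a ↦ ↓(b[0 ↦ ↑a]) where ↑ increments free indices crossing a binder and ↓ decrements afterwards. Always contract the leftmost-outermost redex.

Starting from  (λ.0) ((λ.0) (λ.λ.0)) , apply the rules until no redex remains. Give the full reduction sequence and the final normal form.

  start: (λ.0) ((λ.0) (λ.λ.0))
  →1  (λ.0) (λ.λ.0)
  →2  λ.λ.0

Answer: normal form = λ.λ.0  (in 2 steps)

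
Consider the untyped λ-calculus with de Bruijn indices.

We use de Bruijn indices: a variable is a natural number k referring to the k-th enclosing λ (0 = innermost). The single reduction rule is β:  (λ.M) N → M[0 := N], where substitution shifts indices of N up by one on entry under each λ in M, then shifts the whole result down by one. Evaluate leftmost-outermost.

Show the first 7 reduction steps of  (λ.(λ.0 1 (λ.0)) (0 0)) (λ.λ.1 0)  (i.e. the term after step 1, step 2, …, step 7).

  start: (λ.(λ.0 1 (λ.0)) (0 0)) (λ.λ.1 0)
  →1  (λ.0 (λ.λ.1 0) (λ.0)) ((λ.λ.1 0) (λ.λ.1 0))
  →2  (λ.λ.1 0) (λ.λ.1 0) (λ.λ.1 0) (λ.0)
  →3  (λ.(λ.λ.1 0) 0) (λ.λ.1 0) (λ.0)
  →4  (λ.λ.1 0) (λ.λ.1 0) (λ.0)
  →5  (λ.(λ.λ.1 0) 0) (λ.0)
  →6  (λ.λ.1 0) (λ.0)
  →7  λ.(λ.0) 0

Answer: after 7 steps: λ.(λ.0) 0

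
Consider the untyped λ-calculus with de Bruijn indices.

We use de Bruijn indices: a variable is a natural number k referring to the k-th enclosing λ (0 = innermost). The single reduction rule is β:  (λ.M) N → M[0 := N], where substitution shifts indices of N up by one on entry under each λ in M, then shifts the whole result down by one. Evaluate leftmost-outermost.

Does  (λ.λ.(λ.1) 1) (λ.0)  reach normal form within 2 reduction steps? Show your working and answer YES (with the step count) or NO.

Answer: YES — reaches normal form λ.0 in 2 ≤ 2 steps

Derivation:
  start: (λ.λ.(λ.1) 1) (λ.0)
  step 1: λ.(λ.1) (λ.0)
  step 2: λ.0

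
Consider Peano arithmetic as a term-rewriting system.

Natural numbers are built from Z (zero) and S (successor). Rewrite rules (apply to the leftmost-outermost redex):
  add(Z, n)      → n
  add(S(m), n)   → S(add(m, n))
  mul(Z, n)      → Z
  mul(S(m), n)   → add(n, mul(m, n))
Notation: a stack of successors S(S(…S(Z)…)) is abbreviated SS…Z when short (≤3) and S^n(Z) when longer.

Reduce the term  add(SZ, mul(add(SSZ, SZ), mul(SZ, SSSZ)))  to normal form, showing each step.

Answer: normal form = S^10(Z)  (in 39 steps)

Reduction:
  start: add(SZ, mul(add(SSZ, SZ), mul(SZ, SSSZ)))
  [1] S(add(Z, mul(add(SSZ, SZ), mul(SZ, SSSZ))))
  [2] S(mul(add(SSZ, SZ), mul(SZ, SSSZ)))
  [3] S(mul(S(add(SZ, SZ)), mul(SZ, SSSZ)))
  [4] S(add(mul(SZ, SSSZ), mul(add(SZ, SZ), mul(SZ, SSSZ))))
  [5] S(add(add(SSSZ, mul(Z, SSSZ)), mul(add(SZ, SZ), mul(SZ, SSSZ))))
  [6] S(add(S(add(SSZ, mul(Z, SSSZ))), mul(add(SZ, SZ), mul(SZ, SSSZ))))
  [7] S(S(add(add(SSZ, mul(Z, SSSZ)), mul(add(SZ, SZ), mul(SZ, SSSZ)))))
  [8] S(S(add(S(add(SZ, mul(Z, SSSZ))), mul(add(SZ, SZ), mul(SZ, SSSZ)))))
  [9] S(S(S(add(add(SZ, mul(Z, SSSZ)), mul(add(SZ, SZ), mul(SZ, SSSZ))))))
  [10] S(S(S(add(S(add(Z, mul(Z, SSSZ))), mul(add(SZ, SZ), mul(SZ, SSSZ))))))
  [11] S(S(S(S(add(add(Z, mul(Z, SSSZ)), mul(add(SZ, SZ), mul(SZ, SSSZ)))))))
  [12] S(S(S(S(add(mul(Z, SSSZ), mul(add(SZ, SZ), mul(SZ, SSSZ)))))))
  [13] S(S(S(S(add(Z, mul(add(SZ, SZ), mul(SZ, SSSZ)))))))
  [14] S(S(S(S(mul(add(SZ, SZ), mul(SZ, SSSZ))))))
  [15] S(S(S(S(mul(S(add(Z, SZ)), mul(SZ, SSSZ))))))
  [16] S(S(S(S(add(mul(SZ, SSSZ), mul(add(Z, SZ), mul(SZ, SSSZ)))))))
  [17] S(S(S(S(add(add(SSSZ, mul(Z, SSSZ)), mul(add(Z, SZ), mul(SZ, SSSZ)))))))
  [18] S(S(S(S(add(S(add(SSZ, mul(Z, SSSZ))), mul(add(Z, SZ), mul(SZ, SSSZ)))))))
  [19] S(S(S(S(S(add(add(SSZ, mul(Z, SSSZ)), mul(add(Z, SZ), mul(SZ, SSSZ))))))))
  [20] S(S(S(S(S(add(S(add(SZ, mul(Z, SSSZ))), mul(add(Z, SZ), mul(SZ, SSSZ))))))))
  [21] S(S(S(S(S(S(add(add(SZ, mul(Z, SSSZ)), mul(add(Z, SZ), mul(SZ, SSSZ)))))))))
  [22] S(S(S(S(S(S(add(S(add(Z, mul(Z, SSSZ))), mul(add(Z, SZ), mul(SZ, SSSZ)))))))))
  [23] S(S(S(S(S(S(S(add(add(Z, mul(Z, SSSZ)), mul(add(Z, SZ), mul(SZ, SSSZ))))))))))
  [24] S(S(S(S(S(S(S(add(mul(Z, SSSZ), mul(add(Z, SZ), mul(SZ, SSSZ))))))))))
  [25] S(S(S(S(S(S(S(add(Z, mul(add(Z, SZ), mul(SZ, SSSZ))))))))))
  [26] S(S(S(S(S(S(S(mul(add(Z, SZ), mul(SZ, SSSZ)))))))))
  [27] S(S(S(S(S(S(S(mul(SZ, mul(SZ, SSSZ)))))))))
  [28] S(S(S(S(S(S(S(add(mul(SZ, SSSZ), mul(Z, mul(SZ, SSSZ))))))))))
  [29] S(S(S(S(S(S(S(add(add(SSSZ, mul(Z, SSSZ)), mul(Z, mul(SZ, SSSZ))))))))))
  [30] S(S(S(S(S(S(S(add(S(add(SSZ, mul(Z, SSSZ))), mul(Z, mul(SZ, SSSZ))))))))))
  [31] S(S(S(S(S(S(S(S(add(add(SSZ, mul(Z, SSSZ)), mul(Z, mul(SZ, SSSZ)))))))))))
  [32] S(S(S(S(S(S(S(S(add(S(add(SZ, mul(Z, SSSZ))), mul(Z, mul(SZ, SSSZ)))))))))))
  [33] S(S(S(S(S(S(S(S(S(add(add(SZ, mul(Z, SSSZ)), mul(Z, mul(SZ, SSSZ))))))))))))
  [34] S(S(S(S(S(S(S(S(S(add(S(add(Z, mul(Z, SSSZ))), mul(Z, mul(SZ, SSSZ))))))))))))
  [35] S(S(S(S(S(S(S(S(S(S(add(add(Z, mul(Z, SSSZ)), mul(Z, mul(SZ, SSSZ)))))))))))))
  [36] S(S(S(S(S(S(S(S(S(S(add(mul(Z, SSSZ), mul(Z, mul(SZ, SSSZ)))))))))))))
  [37] S(S(S(S(S(S(S(S(S(S(add(Z, mul(Z, mul(SZ, SSSZ)))))))))))))
  [38] S(S(S(S(S(S(S(S(S(S(mul(Z, mul(SZ, SSSZ))))))))))))
  [39] S^10(Z)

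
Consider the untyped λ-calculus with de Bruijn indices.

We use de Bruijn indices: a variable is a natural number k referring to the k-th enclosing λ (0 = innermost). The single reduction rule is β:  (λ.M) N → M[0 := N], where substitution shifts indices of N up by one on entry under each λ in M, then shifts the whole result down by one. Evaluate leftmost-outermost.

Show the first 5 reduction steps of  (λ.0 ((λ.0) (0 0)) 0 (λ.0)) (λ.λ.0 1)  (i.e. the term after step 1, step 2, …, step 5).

Answer: after 5 steps: (λ.0) ((λ.0) ((λ.λ.0 1) (λ.λ.0 1)))

Derivation:
  start: (λ.0 ((λ.0) (0 0)) 0 (λ.0)) (λ.λ.0 1)
  [1] (λ.λ.0 1) ((λ.0) ((λ.λ.0 1) (λ.λ.0 1))) (λ.λ.0 1) (λ.0)
  [2] (λ.0 ((λ.0) ((λ.λ.0 1) (λ.λ.0 1)))) (λ.λ.0 1) (λ.0)
  [3] (λ.λ.0 1) ((λ.0) ((λ.λ.0 1) (λ.λ.0 1))) (λ.0)
  [4] (λ.0 ((λ.0) ((λ.λ.0 1) (λ.λ.0 1)))) (λ.0)
  [5] (λ.0) ((λ.0) ((λ.λ.0 1) (λ.λ.0 1)))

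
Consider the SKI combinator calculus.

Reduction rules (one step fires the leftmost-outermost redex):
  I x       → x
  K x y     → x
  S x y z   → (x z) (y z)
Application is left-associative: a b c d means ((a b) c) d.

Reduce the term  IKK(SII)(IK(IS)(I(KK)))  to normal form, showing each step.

Answer: normal form = KS  (in 5 steps)

Reduction:
  start: IKK(SII)(IK(IS)(I(KK)))
  [1] KK(SII)(IK(IS)(I(KK)))
  [2] K(IK(IS)(I(KK)))
  [3] K(K(IS)(I(KK)))
  [4] K(IS)
  [5] KS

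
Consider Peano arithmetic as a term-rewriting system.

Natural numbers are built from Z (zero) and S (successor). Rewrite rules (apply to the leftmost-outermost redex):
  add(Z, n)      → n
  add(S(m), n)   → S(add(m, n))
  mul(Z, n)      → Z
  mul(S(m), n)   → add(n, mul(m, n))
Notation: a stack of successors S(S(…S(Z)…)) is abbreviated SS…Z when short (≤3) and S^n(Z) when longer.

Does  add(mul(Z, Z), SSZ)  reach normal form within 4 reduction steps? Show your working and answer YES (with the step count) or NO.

Answer: YES — reaches normal form SSZ in 2 ≤ 4 steps

Working:
  start: add(mul(Z, Z), SSZ)
  step 1: add(Z, SSZ)
  step 2: SSZ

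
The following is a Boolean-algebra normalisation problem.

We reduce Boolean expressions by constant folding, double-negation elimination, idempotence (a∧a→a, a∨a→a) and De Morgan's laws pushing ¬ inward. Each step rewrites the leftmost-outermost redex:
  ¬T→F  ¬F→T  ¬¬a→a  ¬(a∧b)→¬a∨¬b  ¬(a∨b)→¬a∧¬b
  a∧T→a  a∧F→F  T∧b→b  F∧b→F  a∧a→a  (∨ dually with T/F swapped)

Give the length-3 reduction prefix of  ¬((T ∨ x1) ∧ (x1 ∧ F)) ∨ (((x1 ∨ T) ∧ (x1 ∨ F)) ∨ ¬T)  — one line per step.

Answer: after 3 steps: ((F ∧ ¬x1) ∨ ¬(x1 ∧ F)) ∨ (((x1 ∨ T) ∧ (x1 ∨ F)) ∨ ¬T)

Working:
  start: ¬((T ∨ x1) ∧ (x1 ∧ F)) ∨ (((x1 ∨ T) ∧ (x1 ∨ F)) ∨ ¬T)
  →1  (¬(T ∨ x1) ∨ ¬(x1 ∧ F)) ∨ (((x1 ∨ T) ∧ (x1 ∨ F)) ∨ ¬T)
  →2  ((¬T ∧ ¬x1) ∨ ¬(x1 ∧ F)) ∨ (((x1 ∨ T) ∧ (x1 ∨ F)) ∨ ¬T)
  →3  ((F ∧ ¬x1) ∨ ¬(x1 ∧ F)) ∨ (((x1 ∨ T) ∧ (x1 ∨ F)) ∨ ¬T)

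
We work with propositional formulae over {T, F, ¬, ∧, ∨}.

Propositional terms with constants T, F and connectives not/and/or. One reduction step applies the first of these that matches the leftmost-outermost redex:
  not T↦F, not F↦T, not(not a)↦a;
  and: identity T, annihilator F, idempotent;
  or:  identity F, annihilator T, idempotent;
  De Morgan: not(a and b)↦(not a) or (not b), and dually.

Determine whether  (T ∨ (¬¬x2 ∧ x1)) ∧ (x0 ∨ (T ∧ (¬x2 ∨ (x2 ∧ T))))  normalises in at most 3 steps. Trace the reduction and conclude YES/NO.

  start: (T ∨ (¬¬x2 ∧ x1)) ∧ (x0 ∨ (T ∧ (¬x2 ∨ (x2 ∧ T))))
  step 1: T ∧ (x0 ∨ (T ∧ (¬x2 ∨ (x2 ∧ T))))
  step 2: x0 ∨ (T ∧ (¬x2 ∨ (x2 ∧ T)))
  step 3: x0 ∨ (¬x2 ∨ (x2 ∧ T))

Answer: NO — after 3 steps the term is x0 ∨ (¬x2 ∨ (x2 ∧ T)), not yet normal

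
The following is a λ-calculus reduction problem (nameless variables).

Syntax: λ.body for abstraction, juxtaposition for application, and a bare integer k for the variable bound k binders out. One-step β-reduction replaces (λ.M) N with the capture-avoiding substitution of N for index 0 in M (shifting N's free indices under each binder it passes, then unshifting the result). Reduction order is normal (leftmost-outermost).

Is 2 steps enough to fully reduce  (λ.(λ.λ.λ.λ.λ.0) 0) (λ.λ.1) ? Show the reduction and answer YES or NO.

Answer: YES — reaches normal form λ.λ.λ.λ.0 in 2 ≤ 2 steps

Derivation:
  start: (λ.(λ.λ.λ.λ.λ.0) 0) (λ.λ.1)
  →1  (λ.λ.λ.λ.λ.0) (λ.λ.1)
  →2  λ.λ.λ.λ.0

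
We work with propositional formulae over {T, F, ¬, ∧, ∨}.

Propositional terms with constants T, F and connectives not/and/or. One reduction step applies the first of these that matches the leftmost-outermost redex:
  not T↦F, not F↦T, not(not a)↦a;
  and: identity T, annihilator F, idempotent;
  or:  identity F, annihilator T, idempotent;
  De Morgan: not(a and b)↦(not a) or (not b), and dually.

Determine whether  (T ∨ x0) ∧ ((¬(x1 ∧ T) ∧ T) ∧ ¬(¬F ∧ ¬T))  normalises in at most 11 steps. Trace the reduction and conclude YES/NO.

  start: (T ∨ x0) ∧ ((¬(x1 ∧ T) ∧ T) ∧ ¬(¬F ∧ ¬T))
  [1] T ∧ ((¬(x1 ∧ T) ∧ T) ∧ ¬(¬F ∧ ¬T))
  [2] (¬(x1 ∧ T) ∧ T) ∧ ¬(¬F ∧ ¬T)
  [3] ¬(x1 ∧ T) ∧ ¬(¬F ∧ ¬T)
  [4] (¬x1 ∨ ¬T) ∧ ¬(¬F ∧ ¬T)
  [5] (¬x1 ∨ F) ∧ ¬(¬F ∧ ¬T)
  [6] ¬x1 ∧ ¬(¬F ∧ ¬T)
  [7] ¬x1 ∧ (¬¬F ∨ ¬¬T)
  [8] ¬x1 ∧ (F ∨ ¬¬T)
  [9] ¬x1 ∧ ¬¬T
  [10] ¬x1 ∧ T
  [11] ¬x1

Answer: YES — reaches normal form ¬x1 in 11 ≤ 11 steps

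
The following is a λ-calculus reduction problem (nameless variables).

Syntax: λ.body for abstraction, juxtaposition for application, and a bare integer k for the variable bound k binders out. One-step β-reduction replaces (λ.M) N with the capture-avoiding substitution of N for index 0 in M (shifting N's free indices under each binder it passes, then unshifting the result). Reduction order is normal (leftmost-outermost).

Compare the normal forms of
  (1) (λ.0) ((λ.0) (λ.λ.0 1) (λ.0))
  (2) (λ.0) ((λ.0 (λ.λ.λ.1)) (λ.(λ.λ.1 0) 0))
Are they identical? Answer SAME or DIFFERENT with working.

Answer: DIFFERENT — A ⇓ λ.0 (λ.0), B ⇓ λ.λ.λ.1

Derivation:
Term A:
  start: (λ.0) ((λ.0) (λ.λ.0 1) (λ.0))
  [1] (λ.0) (λ.λ.0 1) (λ.0)
  [2] (λ.λ.0 1) (λ.0)
  [3] λ.0 (λ.0)

Term B:
  start: (λ.0) ((λ.0 (λ.λ.λ.1)) (λ.(λ.λ.1 0) 0))
  [1] (λ.0 (λ.λ.λ.1)) (λ.(λ.λ.1 0) 0)
  [2] (λ.(λ.λ.1 0) 0) (λ.λ.λ.1)
  [3] (λ.λ.1 0) (λ.λ.λ.1)
  [4] λ.(λ.λ.λ.1) 0
  [5] λ.λ.λ.1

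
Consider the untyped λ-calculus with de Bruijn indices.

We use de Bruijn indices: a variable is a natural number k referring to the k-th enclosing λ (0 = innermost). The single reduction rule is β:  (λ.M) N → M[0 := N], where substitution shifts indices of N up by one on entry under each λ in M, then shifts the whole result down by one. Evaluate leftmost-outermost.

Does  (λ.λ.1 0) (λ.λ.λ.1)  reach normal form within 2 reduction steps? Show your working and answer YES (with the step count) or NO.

Answer: YES — reaches normal form λ.λ.λ.1 in 2 ≤ 2 steps

Reduction:
  start: (λ.λ.1 0) (λ.λ.λ.1)
  step 1: λ.(λ.λ.λ.1) 0
  step 2: λ.λ.λ.1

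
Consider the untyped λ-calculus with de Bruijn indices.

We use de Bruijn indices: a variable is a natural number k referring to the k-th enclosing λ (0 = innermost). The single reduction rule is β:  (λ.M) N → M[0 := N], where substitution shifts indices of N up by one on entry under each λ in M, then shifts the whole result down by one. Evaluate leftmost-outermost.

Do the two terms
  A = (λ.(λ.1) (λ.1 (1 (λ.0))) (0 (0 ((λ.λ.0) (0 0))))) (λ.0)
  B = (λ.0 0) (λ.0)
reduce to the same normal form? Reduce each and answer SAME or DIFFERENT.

Term A:
  start: (λ.(λ.1) (λ.1 (1 (λ.0))) (0 (0 ((λ.λ.0) (0 0))))) (λ.0)
  →1  (λ.λ.0) (λ.(λ.0) ((λ.0) (λ.0))) ((λ.0) ((λ.0) ((λ.λ.0) ((λ.0) (λ.0)))))
  →2  (λ.0) ((λ.0) ((λ.0) ((λ.λ.0) ((λ.0) (λ.0)))))
  →3  (λ.0) ((λ.0) ((λ.λ.0) ((λ.0) (λ.0))))
  →4  (λ.0) ((λ.λ.0) ((λ.0) (λ.0)))
  →5  (λ.λ.0) ((λ.0) (λ.0))
  →6  λ.0

Term B:
  start: (λ.0 0) (λ.0)
  →1  (λ.0) (λ.0)
  →2  λ.0

Answer: SAME — A ⇓ λ.0, B ⇓ λ.0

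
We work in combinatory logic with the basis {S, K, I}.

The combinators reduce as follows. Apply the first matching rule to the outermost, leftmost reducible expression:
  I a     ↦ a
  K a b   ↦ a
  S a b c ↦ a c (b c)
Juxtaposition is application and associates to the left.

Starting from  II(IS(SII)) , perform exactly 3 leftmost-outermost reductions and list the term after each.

  start: II(IS(SII))
  →1  I(IS(SII))
  →2  IS(SII)
  →3  S(SII)

Answer: after 3 steps: S(SII)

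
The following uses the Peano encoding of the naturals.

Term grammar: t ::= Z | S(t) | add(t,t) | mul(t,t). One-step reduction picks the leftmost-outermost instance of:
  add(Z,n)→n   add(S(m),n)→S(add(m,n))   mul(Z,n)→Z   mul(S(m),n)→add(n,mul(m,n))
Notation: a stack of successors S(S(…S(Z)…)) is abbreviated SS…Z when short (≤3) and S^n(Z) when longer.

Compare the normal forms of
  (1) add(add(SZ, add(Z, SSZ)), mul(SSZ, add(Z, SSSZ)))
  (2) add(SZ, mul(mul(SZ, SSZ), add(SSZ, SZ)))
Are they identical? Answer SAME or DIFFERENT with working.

Answer: DIFFERENT — A ⇓ S^9(Z), B ⇓ S^7(Z)

Reduction:
Term A:
  start: add(add(SZ, add(Z, SSZ)), mul(SSZ, add(Z, SSSZ)))
  step 1: add(S(add(Z, add(Z, SSZ))), mul(SSZ, add(Z, SSSZ)))
  step 2: S(add(add(Z, add(Z, SSZ)), mul(SSZ, add(Z, SSSZ))))
  step 3: S(add(add(Z, SSZ), mul(SSZ, add(Z, SSSZ))))
  step 4: S(add(SSZ, mul(SSZ, add(Z, SSSZ))))
  step 5: S(S(add(SZ, mul(SSZ, add(Z, SSSZ)))))
  step 6: S(S(S(add(Z, mul(SSZ, add(Z, SSSZ))))))
  step 7: S(S(S(mul(SSZ, add(Z, SSSZ)))))
  step 8: S(S(S(add(add(Z, SSSZ), mul(SZ, add(Z, SSSZ))))))
  step 9: S(S(S(add(SSSZ, mul(SZ, add(Z, SSSZ))))))
  step 10: S(S(S(S(add(SSZ, mul(SZ, add(Z, SSSZ)))))))
  step 11: S(S(S(S(S(add(SZ, mul(SZ, add(Z, SSSZ))))))))
  step 12: S(S(S(S(S(S(add(Z, mul(SZ, add(Z, SSSZ)))))))))
  step 13: S(S(S(S(S(S(mul(SZ, add(Z, SSSZ))))))))
  step 14: S(S(S(S(S(S(add(add(Z, SSSZ), mul(Z, add(Z, SSSZ)))))))))
  step 15: S(S(S(S(S(S(add(SSSZ, mul(Z, add(Z, SSSZ)))))))))
  step 16: S(S(S(S(S(S(S(add(SSZ, mul(Z, add(Z, SSSZ))))))))))
  step 17: S(S(S(S(S(S(S(S(add(SZ, mul(Z, add(Z, SSSZ)))))))))))
  step 18: S(S(S(S(S(S(S(S(S(add(Z, mul(Z, add(Z, SSSZ))))))))))))
  step 19: S(S(S(S(S(S(S(S(S(mul(Z, add(Z, SSSZ)))))))))))
  step 20: S^9(Z)

Term B:
  start: add(SZ, mul(mul(SZ, SSZ), add(SSZ, SZ)))
  step 1: S(add(Z, mul(mul(SZ, SSZ), add(SSZ, SZ))))
  step 2: S(mul(mul(SZ, SSZ), add(SSZ, SZ)))
  step 3: S(mul(add(SSZ, mul(Z, SSZ)), add(SSZ, SZ)))
  step 4: S(mul(S(add(SZ, mul(Z, SSZ))), add(SSZ, SZ)))
  step 5: S(add(add(SSZ, SZ), mul(add(SZ, mul(Z, SSZ)), add(SSZ, SZ))))
  step 6: S(add(S(add(SZ, SZ)), mul(add(SZ, mul(Z, SSZ)), add(SSZ, SZ))))
  step 7: S(S(add(add(SZ, SZ), mul(add(SZ, mul(Z, SSZ)), add(SSZ, SZ)))))
  step 8: S(S(add(S(add(Z, SZ)), mul(add(SZ, mul(Z, SSZ)), add(SSZ, SZ)))))
  step 9: S(S(S(add(add(Z, SZ), mul(add(SZ, mul(Z, SSZ)), add(SSZ, SZ))))))
  step 10: S(S(S(add(SZ, mul(add(SZ, mul(Z, SSZ)), add(SSZ, SZ))))))
  step 11: S(S(S(S(add(Z, mul(add(SZ, mul(Z, SSZ)), add(SSZ, SZ)))))))
  step 12: S(S(S(S(mul(add(SZ, mul(Z, SSZ)), add(SSZ, SZ))))))
  step 13: S(S(S(S(mul(S(add(Z, mul(Z, SSZ))), add(SSZ, SZ))))))
  step 14: S(S(S(S(add(add(SSZ, SZ), mul(add(Z, mul(Z, SSZ)), add(SSZ, SZ)))))))
  step 15: S(S(S(S(add(S(add(SZ, SZ)), mul(add(Z, mul(Z, SSZ)), add(SSZ, SZ)))))))
  step 16: S(S(S(S(S(add(add(SZ, SZ), mul(add(Z, mul(Z, SSZ)), add(SSZ, SZ))))))))
  step 17: S(S(S(S(S(add(S(add(Z, SZ)), mul(add(Z, mul(Z, SSZ)), add(SSZ, SZ))))))))
  step 18: S(S(S(S(S(S(add(add(Z, SZ), mul(add(Z, mul(Z, SSZ)), add(SSZ, SZ)))))))))
  step 19: S(S(S(S(S(S(add(SZ, mul(add(Z, mul(Z, SSZ)), add(SSZ, SZ)))))))))
  step 20: S(S(S(S(S(S(S(add(Z, mul(add(Z, mul(Z, SSZ)), add(SSZ, SZ))))))))))
  step 21: S(S(S(S(S(S(S(mul(add(Z, mul(Z, SSZ)), add(SSZ, SZ)))))))))
  step 22: S(S(S(S(S(S(S(mul(mul(Z, SSZ), add(SSZ, SZ)))))))))
  step 23: S(S(S(S(S(S(S(mul(Z, add(SSZ, SZ)))))))))
  step 24: S^7(Z)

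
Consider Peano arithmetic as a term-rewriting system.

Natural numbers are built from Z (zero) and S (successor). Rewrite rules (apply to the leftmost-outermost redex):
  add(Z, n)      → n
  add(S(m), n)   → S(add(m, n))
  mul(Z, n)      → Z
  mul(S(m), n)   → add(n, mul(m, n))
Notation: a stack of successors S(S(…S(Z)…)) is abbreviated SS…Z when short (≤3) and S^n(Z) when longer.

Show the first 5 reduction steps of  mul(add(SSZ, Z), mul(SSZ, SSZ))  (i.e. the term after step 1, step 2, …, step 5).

  start: mul(add(SSZ, Z), mul(SSZ, SSZ))
  [1] mul(S(add(SZ, Z)), mul(SSZ, SSZ))
  [2] add(mul(SSZ, SSZ), mul(add(SZ, Z), mul(SSZ, SSZ)))
  [3] add(add(SSZ, mul(SZ, SSZ)), mul(add(SZ, Z), mul(SSZ, SSZ)))
  [4] add(S(add(SZ, mul(SZ, SSZ))), mul(add(SZ, Z), mul(SSZ, SSZ)))
  [5] S(add(add(SZ, mul(SZ, SSZ)), mul(add(SZ, Z), mul(SSZ, SSZ))))

Answer: after 5 steps: S(add(add(SZ, mul(SZ, SSZ)), mul(add(SZ, Z), mul(SSZ, SSZ))))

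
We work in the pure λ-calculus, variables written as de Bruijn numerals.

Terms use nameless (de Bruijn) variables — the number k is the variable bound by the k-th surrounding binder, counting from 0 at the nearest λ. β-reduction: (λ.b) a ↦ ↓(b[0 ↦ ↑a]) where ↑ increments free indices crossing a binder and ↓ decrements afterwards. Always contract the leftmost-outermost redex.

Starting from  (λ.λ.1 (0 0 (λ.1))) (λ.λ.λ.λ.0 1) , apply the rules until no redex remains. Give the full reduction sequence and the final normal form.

Answer: normal form = λ.λ.λ.λ.0 1  (in 2 steps)

Working:
  start: (λ.λ.1 (0 0 (λ.1))) (λ.λ.λ.λ.0 1)
  step 1: λ.(λ.λ.λ.λ.0 1) (0 0 (λ.1))
  step 2: λ.λ.λ.λ.0 1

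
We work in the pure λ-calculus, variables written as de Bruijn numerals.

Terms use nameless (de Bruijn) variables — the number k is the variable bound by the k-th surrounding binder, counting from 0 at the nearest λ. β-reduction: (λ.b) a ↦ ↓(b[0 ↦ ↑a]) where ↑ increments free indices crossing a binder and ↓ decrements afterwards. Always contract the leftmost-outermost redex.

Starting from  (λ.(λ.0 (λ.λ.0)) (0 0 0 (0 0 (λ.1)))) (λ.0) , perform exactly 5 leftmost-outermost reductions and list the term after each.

  start: (λ.(λ.0 (λ.λ.0)) (0 0 0 (0 0 (λ.1)))) (λ.0)
  [1] (λ.0 (λ.λ.0)) ((λ.0) (λ.0) (λ.0) ((λ.0) (λ.0) (λ.λ.0)))
  [2] (λ.0) (λ.0) (λ.0) ((λ.0) (λ.0) (λ.λ.0)) (λ.λ.0)
  [3] (λ.0) (λ.0) ((λ.0) (λ.0) (λ.λ.0)) (λ.λ.0)
  [4] (λ.0) ((λ.0) (λ.0) (λ.λ.0)) (λ.λ.0)
  [5] (λ.0) (λ.0) (λ.λ.0) (λ.λ.0)

Answer: after 5 steps: (λ.0) (λ.0) (λ.λ.0) (λ.λ.0)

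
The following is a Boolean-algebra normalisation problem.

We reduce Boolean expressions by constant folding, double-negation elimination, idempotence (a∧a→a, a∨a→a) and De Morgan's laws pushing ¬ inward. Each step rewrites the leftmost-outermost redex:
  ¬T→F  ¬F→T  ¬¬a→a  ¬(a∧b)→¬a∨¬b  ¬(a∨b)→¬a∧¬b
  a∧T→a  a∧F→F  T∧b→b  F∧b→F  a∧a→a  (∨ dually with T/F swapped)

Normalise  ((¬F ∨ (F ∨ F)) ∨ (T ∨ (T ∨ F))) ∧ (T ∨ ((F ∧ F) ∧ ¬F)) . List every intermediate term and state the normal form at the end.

  start: ((¬F ∨ (F ∨ F)) ∨ (T ∨ (T ∨ F))) ∧ (T ∨ ((F ∧ F) ∧ ¬F))
  [1] ((T ∨ (F ∨ F)) ∨ (T ∨ (T ∨ F))) ∧ (T ∨ ((F ∧ F) ∧ ¬F))
  [2] (T ∨ (T ∨ (T ∨ F))) ∧ (T ∨ ((F ∧ F) ∧ ¬F))
  [3] T ∧ (T ∨ ((F ∧ F) ∧ ¬F))
  [4] T ∨ ((F ∧ F) ∧ ¬F)
  [5] T

Answer: normal form = T  (in 5 steps)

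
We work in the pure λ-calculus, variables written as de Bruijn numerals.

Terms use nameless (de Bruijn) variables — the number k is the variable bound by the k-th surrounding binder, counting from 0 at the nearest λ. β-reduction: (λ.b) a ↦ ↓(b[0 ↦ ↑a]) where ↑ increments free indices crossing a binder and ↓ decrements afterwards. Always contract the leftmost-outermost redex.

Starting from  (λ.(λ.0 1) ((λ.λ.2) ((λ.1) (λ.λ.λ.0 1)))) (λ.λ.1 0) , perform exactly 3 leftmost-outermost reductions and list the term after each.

Answer: after 3 steps: (λ.λ.λ.1 0) (λ.λ.1 0)

Derivation:
  start: (λ.(λ.0 1) ((λ.λ.2) ((λ.1) (λ.λ.λ.0 1)))) (λ.λ.1 0)
  step 1: (λ.0 (λ.λ.1 0)) ((λ.λ.λ.λ.1 0) ((λ.λ.λ.1 0) (λ.λ.λ.0 1)))
  step 2: (λ.λ.λ.λ.1 0) ((λ.λ.λ.1 0) (λ.λ.λ.0 1)) (λ.λ.1 0)
  step 3: (λ.λ.λ.1 0) (λ.λ.1 0)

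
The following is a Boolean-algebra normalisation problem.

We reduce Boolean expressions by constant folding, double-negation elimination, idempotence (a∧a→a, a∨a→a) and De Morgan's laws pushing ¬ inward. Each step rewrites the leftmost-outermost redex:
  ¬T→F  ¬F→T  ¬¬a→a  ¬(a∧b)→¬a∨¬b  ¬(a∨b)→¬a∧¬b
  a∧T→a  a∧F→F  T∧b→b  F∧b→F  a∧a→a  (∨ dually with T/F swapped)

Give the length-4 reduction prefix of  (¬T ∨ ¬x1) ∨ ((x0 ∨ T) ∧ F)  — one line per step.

Answer: after 4 steps: ¬x1

Derivation:
  start: (¬T ∨ ¬x1) ∨ ((x0 ∨ T) ∧ F)
  [1] (F ∨ ¬x1) ∨ ((x0 ∨ T) ∧ F)
  [2] ¬x1 ∨ ((x0 ∨ T) ∧ F)
  [3] ¬x1 ∨ F
  [4] ¬x1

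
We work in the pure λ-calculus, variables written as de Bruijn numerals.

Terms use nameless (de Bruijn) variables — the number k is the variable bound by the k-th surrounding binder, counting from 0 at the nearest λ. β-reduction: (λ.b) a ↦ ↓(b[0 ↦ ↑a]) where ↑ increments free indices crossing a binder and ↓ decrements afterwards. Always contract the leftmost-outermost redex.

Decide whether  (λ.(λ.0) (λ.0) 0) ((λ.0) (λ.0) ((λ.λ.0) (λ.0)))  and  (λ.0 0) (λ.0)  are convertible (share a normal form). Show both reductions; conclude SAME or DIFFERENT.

Term A:
  start: (λ.(λ.0) (λ.0) 0) ((λ.0) (λ.0) ((λ.λ.0) (λ.0)))
  →1  (λ.0) (λ.0) ((λ.0) (λ.0) ((λ.λ.0) (λ.0)))
  →2  (λ.0) ((λ.0) (λ.0) ((λ.λ.0) (λ.0)))
  →3  (λ.0) (λ.0) ((λ.λ.0) (λ.0))
  →4  (λ.0) ((λ.λ.0) (λ.0))
  →5  (λ.λ.0) (λ.0)
  →6  λ.0

Term B:
  start: (λ.0 0) (λ.0)
  →1  (λ.0) (λ.0)
  →2  λ.0

Answer: SAME — A ⇓ λ.0, B ⇓ λ.0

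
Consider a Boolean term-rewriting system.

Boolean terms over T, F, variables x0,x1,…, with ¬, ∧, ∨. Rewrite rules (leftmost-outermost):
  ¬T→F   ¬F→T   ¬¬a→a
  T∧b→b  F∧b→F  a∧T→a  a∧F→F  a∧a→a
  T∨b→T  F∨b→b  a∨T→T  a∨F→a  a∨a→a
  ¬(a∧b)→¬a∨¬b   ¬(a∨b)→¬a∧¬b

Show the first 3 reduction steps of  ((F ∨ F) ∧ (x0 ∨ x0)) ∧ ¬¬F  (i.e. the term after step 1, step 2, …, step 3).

Answer: after 3 steps: F

Working:
  start: ((F ∨ F) ∧ (x0 ∨ x0)) ∧ ¬¬F
  step 1: (F ∧ (x0 ∨ x0)) ∧ ¬¬F
  step 2: F ∧ ¬¬F
  step 3: F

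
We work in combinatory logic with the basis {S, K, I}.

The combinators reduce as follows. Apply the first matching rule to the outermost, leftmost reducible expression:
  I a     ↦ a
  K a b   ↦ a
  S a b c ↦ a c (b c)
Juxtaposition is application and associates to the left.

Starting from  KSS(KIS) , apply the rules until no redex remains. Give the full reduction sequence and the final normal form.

  start: KSS(KIS)
  →1  S(KIS)
  →2  SI

Answer: normal form = SI  (in 2 steps)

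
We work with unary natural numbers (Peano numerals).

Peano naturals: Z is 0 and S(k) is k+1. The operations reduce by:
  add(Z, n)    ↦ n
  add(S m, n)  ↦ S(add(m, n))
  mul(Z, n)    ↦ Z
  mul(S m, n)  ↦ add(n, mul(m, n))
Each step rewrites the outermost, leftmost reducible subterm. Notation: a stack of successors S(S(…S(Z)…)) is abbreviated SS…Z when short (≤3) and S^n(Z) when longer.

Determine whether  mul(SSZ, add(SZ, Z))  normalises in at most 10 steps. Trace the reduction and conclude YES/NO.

Answer: NO — after 10 steps the term is S(S(mul(Z, add(SZ, Z)))), not yet normal

Derivation:
  start: mul(SSZ, add(SZ, Z))
  step 1: add(add(SZ, Z), mul(SZ, add(SZ, Z)))
  step 2: add(S(add(Z, Z)), mul(SZ, add(SZ, Z)))
  step 3: S(add(add(Z, Z), mul(SZ, add(SZ, Z))))
  step 4: S(add(Z, mul(SZ, add(SZ, Z))))
  step 5: S(mul(SZ, add(SZ, Z)))
  step 6: S(add(add(SZ, Z), mul(Z, add(SZ, Z))))
  step 7: S(add(S(add(Z, Z)), mul(Z, add(SZ, Z))))
  step 8: S(S(add(add(Z, Z), mul(Z, add(SZ, Z)))))
  step 9: S(S(add(Z, mul(Z, add(SZ, Z)))))
  step 10: S(S(mul(Z, add(SZ, Z))))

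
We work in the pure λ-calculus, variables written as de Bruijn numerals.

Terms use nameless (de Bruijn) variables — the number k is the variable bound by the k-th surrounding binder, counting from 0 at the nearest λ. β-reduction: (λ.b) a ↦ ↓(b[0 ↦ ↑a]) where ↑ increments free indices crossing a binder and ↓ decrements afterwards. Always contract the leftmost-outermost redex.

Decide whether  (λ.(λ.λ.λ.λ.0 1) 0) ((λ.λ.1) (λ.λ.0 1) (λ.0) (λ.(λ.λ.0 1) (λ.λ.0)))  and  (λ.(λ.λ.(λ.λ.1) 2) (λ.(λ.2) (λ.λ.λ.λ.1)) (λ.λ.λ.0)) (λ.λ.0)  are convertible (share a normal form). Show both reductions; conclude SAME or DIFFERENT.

Answer: DIFFERENT — A ⇓ λ.λ.λ.0 1, B ⇓ λ.λ.λ.0

Derivation:
Term A:
  start: (λ.(λ.λ.λ.λ.0 1) 0) ((λ.λ.1) (λ.λ.0 1) (λ.0) (λ.(λ.λ.0 1) (λ.λ.0)))
  →1  (λ.λ.λ.λ.0 1) ((λ.λ.1) (λ.λ.0 1) (λ.0) (λ.(λ.λ.0 1) (λ.λ.0)))
  →2  λ.λ.λ.0 1

Term B:
  start: (λ.(λ.λ.(λ.λ.1) 2) (λ.(λ.2) (λ.λ.λ.λ.1)) (λ.λ.λ.0)) (λ.λ.0)
  →1  (λ.λ.(λ.λ.1) (λ.λ.0)) (λ.(λ.λ.λ.0) (λ.λ.λ.λ.1)) (λ.λ.λ.0)
  →2  (λ.(λ.λ.1) (λ.λ.0)) (λ.λ.λ.0)
  →3  (λ.λ.1) (λ.λ.0)
  →4  λ.λ.λ.0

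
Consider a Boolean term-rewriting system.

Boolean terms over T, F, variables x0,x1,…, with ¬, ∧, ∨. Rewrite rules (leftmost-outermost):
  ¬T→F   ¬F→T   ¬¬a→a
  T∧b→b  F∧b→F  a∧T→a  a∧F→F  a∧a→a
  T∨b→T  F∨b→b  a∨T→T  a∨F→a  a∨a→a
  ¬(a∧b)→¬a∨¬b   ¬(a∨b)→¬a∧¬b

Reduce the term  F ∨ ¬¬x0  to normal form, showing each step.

Answer: normal form = x0  (in 2 steps)

Working:
  start: F ∨ ¬¬x0
  step 1: ¬¬x0
  step 2: x0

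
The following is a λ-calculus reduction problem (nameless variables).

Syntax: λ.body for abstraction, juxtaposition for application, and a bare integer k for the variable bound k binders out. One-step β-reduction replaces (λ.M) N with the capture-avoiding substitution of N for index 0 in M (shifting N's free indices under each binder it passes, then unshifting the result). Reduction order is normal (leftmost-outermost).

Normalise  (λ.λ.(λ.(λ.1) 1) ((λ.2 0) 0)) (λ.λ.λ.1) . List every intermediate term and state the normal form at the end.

Answer: normal form = λ.λ.λ.1  (in 5 steps)

Derivation:
  start: (λ.λ.(λ.(λ.1) 1) ((λ.2 0) 0)) (λ.λ.λ.1)
  [1] λ.(λ.(λ.1) 1) ((λ.(λ.λ.λ.1) 0) 0)
  [2] λ.(λ.(λ.(λ.λ.λ.1) 0) 1) 0
  [3] λ.(λ.(λ.λ.λ.1) 0) 0
  [4] λ.(λ.λ.λ.1) 0
  [5] λ.λ.λ.1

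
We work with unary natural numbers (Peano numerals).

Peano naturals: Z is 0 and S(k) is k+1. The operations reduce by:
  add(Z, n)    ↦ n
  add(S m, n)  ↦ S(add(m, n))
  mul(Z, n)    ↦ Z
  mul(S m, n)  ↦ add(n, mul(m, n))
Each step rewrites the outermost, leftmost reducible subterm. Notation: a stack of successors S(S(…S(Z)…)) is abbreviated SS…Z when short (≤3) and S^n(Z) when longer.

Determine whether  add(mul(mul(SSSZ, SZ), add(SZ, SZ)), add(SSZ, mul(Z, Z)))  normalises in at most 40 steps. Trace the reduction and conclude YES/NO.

Answer: YES — reaches normal form S^8(Z) in 40 ≤ 40 steps

Working:
  start: add(mul(mul(SSSZ, SZ), add(SZ, SZ)), add(SSZ, mul(Z, Z)))
  →1  add(mul(add(SZ, mul(SSZ, SZ)), add(SZ, SZ)), add(SSZ, mul(Z, Z)))
  →2  add(mul(S(add(Z, mul(SSZ, SZ))), add(SZ, SZ)), add(SSZ, mul(Z, Z)))
  →3  add(add(add(SZ, SZ), mul(add(Z, mul(SSZ, SZ)), add(SZ, SZ))), add(SSZ, mul(Z, Z)))
  →4  add(add(S(add(Z, SZ)), mul(add(Z, mul(SSZ, SZ)), add(SZ, SZ))), add(SSZ, mul(Z, Z)))
  →5  add(S(add(add(Z, SZ), mul(add(Z, mul(SSZ, SZ)), add(SZ, SZ)))), add(SSZ, mul(Z, Z)))
  →6  S(add(add(add(Z, SZ), mul(add(Z, mul(SSZ, SZ)), add(SZ, SZ))), add(SSZ, mul(Z, Z))))
  →7  S(add(add(SZ, mul(add(Z, mul(SSZ, SZ)), add(SZ, SZ))), add(SSZ, mul(Z, Z))))
  →8  S(add(S(add(Z, mul(add(Z, mul(SSZ, SZ)), add(SZ, SZ)))), add(SSZ, mul(Z, Z))))
  →9  S(S(add(add(Z, mul(add(Z, mul(SSZ, SZ)), add(SZ, SZ))), add(SSZ, mul(Z, Z)))))
  →10  S(S(add(mul(add(Z, mul(SSZ, SZ)), add(SZ, SZ)), add(SSZ, mul(Z, Z)))))
  →11  S(S(add(mul(mul(SSZ, SZ), add(SZ, SZ)), add(SSZ, mul(Z, Z)))))
  →12  S(S(add(mul(add(SZ, mul(SZ, SZ)), add(SZ, SZ)), add(SSZ, mul(Z, Z)))))
  →13  S(S(add(mul(S(add(Z, mul(SZ, SZ))), add(SZ, SZ)), add(SSZ, mul(Z, Z)))))
  →14  S(S(add(add(add(SZ, SZ), mul(add(Z, mul(SZ, SZ)), add(SZ, SZ))), add(SSZ, mul(Z, Z)))))
  →15  S(S(add(add(S(add(Z, SZ)), mul(add(Z, mul(SZ, SZ)), add(SZ, SZ))), add(SSZ, mul(Z, Z)))))
  →16  S(S(add(S(add(add(Z, SZ), mul(add(Z, mul(SZ, SZ)), add(SZ, SZ)))), add(SSZ, mul(Z, Z)))))
  →17  S(S(S(add(add(add(Z, SZ), mul(add(Z, mul(SZ, SZ)), add(SZ, SZ))), add(SSZ, mul(Z, Z))))))
  →18  S(S(S(add(add(SZ, mul(add(Z, mul(SZ, SZ)), add(SZ, SZ))), add(SSZ, mul(Z, Z))))))
  →19  S(S(S(add(S(add(Z, mul(add(Z, mul(SZ, SZ)), add(SZ, SZ)))), add(SSZ, mul(Z, Z))))))
  →20  S(S(S(S(add(add(Z, mul(add(Z, mul(SZ, SZ)), add(SZ, SZ))), add(SSZ, mul(Z, Z)))))))
  →21  S(S(S(S(add(mul(add(Z, mul(SZ, SZ)), add(SZ, SZ)), add(SSZ, mul(Z, Z)))))))
  →22  S(S(S(S(add(mul(mul(SZ, SZ), add(SZ, SZ)), add(SSZ, mul(Z, Z)))))))
  →23  S(S(S(S(add(mul(add(SZ, mul(Z, SZ)), add(SZ, SZ)), add(SSZ, mul(Z, Z)))))))
  →24  S(S(S(S(add(mul(S(add(Z, mul(Z, SZ))), add(SZ, SZ)), add(SSZ, mul(Z, Z)))))))
  →25  S(S(S(S(add(add(add(SZ, SZ), mul(add(Z, mul(Z, SZ)), add(SZ, SZ))), add(SSZ, mul(Z, Z)))))))
  →26  S(S(S(S(add(add(S(add(Z, SZ)), mul(add(Z, mul(Z, SZ)), add(SZ, SZ))), add(SSZ, mul(Z, Z)))))))
  →27  S(S(S(S(add(S(add(add(Z, SZ), mul(add(Z, mul(Z, SZ)), add(SZ, SZ)))), add(SSZ, mul(Z, Z)))))))
  →28  S(S(S(S(S(add(add(add(Z, SZ), mul(add(Z, mul(Z, SZ)), add(SZ, SZ))), add(SSZ, mul(Z, Z))))))))
  →29  S(S(S(S(S(add(add(SZ, mul(add(Z, mul(Z, SZ)), add(SZ, SZ))), add(SSZ, mul(Z, Z))))))))
  →30  S(S(S(S(S(add(S(add(Z, mul(add(Z, mul(Z, SZ)), add(SZ, SZ)))), add(SSZ, mul(Z, Z))))))))
  →31  S(S(S(S(S(S(add(add(Z, mul(add(Z, mul(Z, SZ)), add(SZ, SZ))), add(SSZ, mul(Z, Z)))))))))
  →32  S(S(S(S(S(S(add(mul(add(Z, mul(Z, SZ)), add(SZ, SZ)), add(SSZ, mul(Z, Z)))))))))
  →33  S(S(S(S(S(S(add(mul(mul(Z, SZ), add(SZ, SZ)), add(SSZ, mul(Z, Z)))))))))
  →34  S(S(S(S(S(S(add(mul(Z, add(SZ, SZ)), add(SSZ, mul(Z, Z)))))))))
  →35  S(S(S(S(S(S(add(Z, add(SSZ, mul(Z, Z)))))))))
  →36  S(S(S(S(S(S(add(SSZ, mul(Z, Z))))))))
  →37  S(S(S(S(S(S(S(add(SZ, mul(Z, Z)))))))))
  →38  S(S(S(S(S(S(S(S(add(Z, mul(Z, Z))))))))))
  →39  S(S(S(S(S(S(S(S(mul(Z, Z)))))))))
  →40  S^8(Z)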